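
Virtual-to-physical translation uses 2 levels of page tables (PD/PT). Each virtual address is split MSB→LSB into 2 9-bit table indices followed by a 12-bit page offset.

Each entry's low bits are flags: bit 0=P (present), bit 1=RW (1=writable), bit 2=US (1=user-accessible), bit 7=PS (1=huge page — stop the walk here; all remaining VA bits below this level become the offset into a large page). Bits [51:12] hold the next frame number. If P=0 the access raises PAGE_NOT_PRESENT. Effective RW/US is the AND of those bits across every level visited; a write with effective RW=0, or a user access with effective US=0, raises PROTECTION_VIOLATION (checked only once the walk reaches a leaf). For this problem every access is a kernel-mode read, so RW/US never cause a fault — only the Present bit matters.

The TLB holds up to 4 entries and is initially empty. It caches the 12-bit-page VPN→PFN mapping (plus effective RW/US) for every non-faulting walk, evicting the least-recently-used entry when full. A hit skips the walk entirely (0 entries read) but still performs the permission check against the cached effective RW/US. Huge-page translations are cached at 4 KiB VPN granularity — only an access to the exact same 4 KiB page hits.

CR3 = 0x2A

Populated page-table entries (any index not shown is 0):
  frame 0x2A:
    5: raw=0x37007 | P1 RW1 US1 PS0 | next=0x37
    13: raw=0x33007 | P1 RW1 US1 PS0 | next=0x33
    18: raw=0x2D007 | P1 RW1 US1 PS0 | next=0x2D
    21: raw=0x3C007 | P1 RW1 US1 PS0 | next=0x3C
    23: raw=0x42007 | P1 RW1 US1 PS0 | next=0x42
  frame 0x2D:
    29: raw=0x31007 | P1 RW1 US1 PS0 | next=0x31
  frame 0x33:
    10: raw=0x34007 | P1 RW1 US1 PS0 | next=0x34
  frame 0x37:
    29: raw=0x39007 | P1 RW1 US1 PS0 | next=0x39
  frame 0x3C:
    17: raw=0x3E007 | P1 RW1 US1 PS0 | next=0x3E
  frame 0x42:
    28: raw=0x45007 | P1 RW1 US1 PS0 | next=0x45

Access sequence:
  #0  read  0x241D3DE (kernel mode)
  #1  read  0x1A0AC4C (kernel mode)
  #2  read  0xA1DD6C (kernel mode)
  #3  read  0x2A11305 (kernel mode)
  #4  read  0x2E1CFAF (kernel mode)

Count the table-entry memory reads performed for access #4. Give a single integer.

Trace:
#0 VA=0x241D3DE (r,kernel):
  L0 @0x2A[18] → 0x2D007  P=1,RW=1,US=1,PS=0
  L1 @0x2D[29] → 0x31007  P=1,RW=1,US=1,PS=0
  → PA=0x313DE  (2 entries read)
#1 VA=0x1A0AC4C (r,kernel):
  L0 @0x2A[13] → 0x33007  P=1,RW=1,US=1,PS=0
  L1 @0x33[10] → 0x34007  P=1,RW=1,US=1,PS=0
  → PA=0x34C4C  (2 entries read)
#2 VA=0xA1DD6C (r,kernel):
  L0 @0x2A[5] → 0x37007  P=1,RW=1,US=1,PS=0
  L1 @0x37[29] → 0x39007  P=1,RW=1,US=1,PS=0
  → PA=0x39D6C  (2 entries read)
#3 VA=0x2A11305 (r,kernel):
  L0 @0x2A[21] → 0x3C007  P=1,RW=1,US=1,PS=0
  L1 @0x3C[17] → 0x3E007  P=1,RW=1,US=1,PS=0
  → PA=0x3E305  (2 entries read)
#4 VA=0x2E1CFAF (r,kernel):
  L0 @0x2A[23] → 0x42007  P=1,RW=1,US=1,PS=0
  L1 @0x42[28] → 0x45007  P=1,RW=1,US=1,PS=0
  → PA=0x45FAF  (2 entries read)

Entries read for #4: 2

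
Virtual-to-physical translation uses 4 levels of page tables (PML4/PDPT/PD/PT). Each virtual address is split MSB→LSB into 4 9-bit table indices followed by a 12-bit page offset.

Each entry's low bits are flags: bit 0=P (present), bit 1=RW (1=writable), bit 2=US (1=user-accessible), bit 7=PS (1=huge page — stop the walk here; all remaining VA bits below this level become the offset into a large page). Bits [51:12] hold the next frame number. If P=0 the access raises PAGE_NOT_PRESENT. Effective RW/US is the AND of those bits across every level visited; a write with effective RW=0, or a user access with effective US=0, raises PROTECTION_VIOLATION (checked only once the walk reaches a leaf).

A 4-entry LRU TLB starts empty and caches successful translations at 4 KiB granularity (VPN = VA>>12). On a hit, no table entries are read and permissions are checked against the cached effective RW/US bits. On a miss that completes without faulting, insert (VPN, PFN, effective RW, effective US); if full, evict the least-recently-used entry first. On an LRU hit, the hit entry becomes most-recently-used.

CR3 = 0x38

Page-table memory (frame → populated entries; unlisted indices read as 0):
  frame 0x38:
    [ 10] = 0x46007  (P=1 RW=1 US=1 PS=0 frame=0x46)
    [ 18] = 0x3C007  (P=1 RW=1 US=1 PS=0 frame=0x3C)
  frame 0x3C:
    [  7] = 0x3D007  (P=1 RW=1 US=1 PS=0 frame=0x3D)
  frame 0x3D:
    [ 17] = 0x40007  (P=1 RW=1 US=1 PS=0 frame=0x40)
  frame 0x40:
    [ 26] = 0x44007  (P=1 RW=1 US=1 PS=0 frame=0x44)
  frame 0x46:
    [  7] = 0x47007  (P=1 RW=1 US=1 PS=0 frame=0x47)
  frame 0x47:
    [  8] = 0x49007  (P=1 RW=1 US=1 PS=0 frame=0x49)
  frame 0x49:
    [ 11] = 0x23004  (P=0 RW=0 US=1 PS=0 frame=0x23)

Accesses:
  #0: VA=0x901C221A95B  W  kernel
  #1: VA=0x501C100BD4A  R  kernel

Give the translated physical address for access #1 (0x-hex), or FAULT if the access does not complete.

Per-access translation:
#0 VA=0x901C221A95B (w,kernel):
  L0 @0x38[18] → 0x3C007  P=1,RW=1,US=1,PS=0
  L1 @0x3C[7] → 0x3D007  P=1,RW=1,US=1,PS=0
  L2 @0x3D[17] → 0x40007  P=1,RW=1,US=1,PS=0
  L3 @0x40[26] → 0x44007  P=1,RW=1,US=1,PS=0
  ✓ 0x4495B  — 4 lookups
#1 VA=0x501C100BD4A (r,kernel):
  L0 @0x38[10] → 0x46007  P=1,RW=1,US=1,PS=0
  L1 @0x46[7] → 0x47007  P=1,RW=1,US=1,PS=0
  L2 @0x47[8] → 0x49007  P=1,RW=1,US=1,PS=0
  L3 @0x49[11] → 0x23004  P=0,RW=0,US=1,PS=0
  → PAGE_NOT_PRESENT  (4 entries read)

Access #1 PA: FAULT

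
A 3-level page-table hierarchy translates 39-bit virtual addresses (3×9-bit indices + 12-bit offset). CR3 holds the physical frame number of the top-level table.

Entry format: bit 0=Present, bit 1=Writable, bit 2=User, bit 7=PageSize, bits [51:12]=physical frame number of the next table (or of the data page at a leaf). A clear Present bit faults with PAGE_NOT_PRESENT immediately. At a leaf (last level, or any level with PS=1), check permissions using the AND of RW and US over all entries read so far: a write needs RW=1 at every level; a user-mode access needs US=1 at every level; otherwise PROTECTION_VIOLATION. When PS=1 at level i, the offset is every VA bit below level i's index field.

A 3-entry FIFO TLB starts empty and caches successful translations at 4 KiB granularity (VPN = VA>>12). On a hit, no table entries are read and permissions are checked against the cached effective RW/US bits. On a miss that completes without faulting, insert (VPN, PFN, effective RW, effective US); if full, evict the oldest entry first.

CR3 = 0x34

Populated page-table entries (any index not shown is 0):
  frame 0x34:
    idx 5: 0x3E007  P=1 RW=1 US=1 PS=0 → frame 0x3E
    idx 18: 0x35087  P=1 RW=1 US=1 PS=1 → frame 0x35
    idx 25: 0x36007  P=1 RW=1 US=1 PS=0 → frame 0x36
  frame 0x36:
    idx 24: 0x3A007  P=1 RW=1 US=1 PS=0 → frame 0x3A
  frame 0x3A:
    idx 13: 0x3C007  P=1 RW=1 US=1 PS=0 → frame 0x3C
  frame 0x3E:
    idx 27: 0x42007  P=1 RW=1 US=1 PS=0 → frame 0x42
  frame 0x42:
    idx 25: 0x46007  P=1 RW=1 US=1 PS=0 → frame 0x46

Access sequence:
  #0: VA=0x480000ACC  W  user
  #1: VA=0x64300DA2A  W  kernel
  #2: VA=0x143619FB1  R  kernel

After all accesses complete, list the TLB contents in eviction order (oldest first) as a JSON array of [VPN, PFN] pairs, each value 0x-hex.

Walk each access:
#0 VA=0x480000ACC (w,user):
  L0 @0x34[18] → 0x35087  P=1,RW=1,US=1,PS=1
  ⇒ phys 0x35ACC (huge @L0)  [1 reads]
#1 VA=0x64300DA2A (w,kernel):
  L0 @0x34[25] → 0x36007  P=1,RW=1,US=1,PS=0
  L1 @0x36[24] → 0x3A007  P=1,RW=1,US=1,PS=0
  L2 @0x3A[13] → 0x3C007  P=1,RW=1,US=1,PS=0
  ⇒ phys 0x3CA2A  [3 reads]
#2 VA=0x143619FB1 (r,kernel):
  L0 @0x34[5] → 0x3E007  P=1,RW=1,US=1,PS=0
  L1 @0x3E[27] → 0x42007  P=1,RW=1,US=1,PS=0
  L2 @0x42[25] → 0x46007  P=1,RW=1,US=1,PS=0
  ⇒ phys 0x46FB1  [3 reads]

TLB: [["0x480000", "0x35"], ["0x64300D", "0x3C"], ["0x143619", "0x46"]]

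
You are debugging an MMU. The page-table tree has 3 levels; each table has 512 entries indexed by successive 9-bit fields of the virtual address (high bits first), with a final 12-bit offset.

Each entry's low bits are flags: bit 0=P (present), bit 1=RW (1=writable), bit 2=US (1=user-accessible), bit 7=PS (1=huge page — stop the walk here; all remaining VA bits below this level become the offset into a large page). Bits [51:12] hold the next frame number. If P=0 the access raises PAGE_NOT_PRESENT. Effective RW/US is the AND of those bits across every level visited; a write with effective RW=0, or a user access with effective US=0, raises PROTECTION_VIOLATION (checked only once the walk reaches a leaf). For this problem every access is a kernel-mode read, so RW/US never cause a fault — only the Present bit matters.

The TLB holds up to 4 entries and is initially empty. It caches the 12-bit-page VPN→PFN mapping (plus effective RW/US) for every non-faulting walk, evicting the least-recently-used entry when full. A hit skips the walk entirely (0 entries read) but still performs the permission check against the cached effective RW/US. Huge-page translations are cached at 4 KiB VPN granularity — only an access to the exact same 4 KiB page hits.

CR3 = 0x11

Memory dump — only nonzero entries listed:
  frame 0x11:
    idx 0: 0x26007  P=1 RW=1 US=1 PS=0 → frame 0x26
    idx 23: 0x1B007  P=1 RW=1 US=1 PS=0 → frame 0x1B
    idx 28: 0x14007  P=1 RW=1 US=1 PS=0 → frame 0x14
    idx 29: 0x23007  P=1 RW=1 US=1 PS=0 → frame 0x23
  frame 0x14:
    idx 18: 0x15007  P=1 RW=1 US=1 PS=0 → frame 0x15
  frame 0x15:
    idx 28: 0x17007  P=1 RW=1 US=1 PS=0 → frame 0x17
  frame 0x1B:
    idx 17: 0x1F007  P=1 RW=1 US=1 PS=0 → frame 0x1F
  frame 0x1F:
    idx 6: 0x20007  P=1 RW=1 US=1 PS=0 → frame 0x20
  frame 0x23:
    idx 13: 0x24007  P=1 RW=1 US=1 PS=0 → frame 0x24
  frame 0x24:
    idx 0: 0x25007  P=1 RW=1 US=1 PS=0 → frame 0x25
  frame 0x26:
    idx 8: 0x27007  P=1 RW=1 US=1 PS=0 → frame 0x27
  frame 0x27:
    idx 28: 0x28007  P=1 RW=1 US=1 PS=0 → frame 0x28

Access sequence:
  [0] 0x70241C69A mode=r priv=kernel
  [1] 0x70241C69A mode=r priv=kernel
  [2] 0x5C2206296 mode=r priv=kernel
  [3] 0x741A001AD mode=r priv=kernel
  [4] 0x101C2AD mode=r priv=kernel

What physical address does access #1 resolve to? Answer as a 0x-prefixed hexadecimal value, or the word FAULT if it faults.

Walk each access:
#0 VA=0x70241C69A (r,kernel):
  L0 @0x11[28] → 0x14007  P=1,RW=1,US=1,PS=0
  L1 @0x14[18] → 0x15007  P=1,RW=1,US=1,PS=0
  L2 @0x15[28] → 0x17007  P=1,RW=1,US=1,PS=0
  ⇒ phys 0x1769A  [3 reads]
#1 VA=0x70241C69A (r,kernel):
  TLB hit vpn=0x70241C → PA=0x1769A
#2 VA=0x5C2206296 (r,kernel):
  L0 @0x11[23] → 0x1B007  P=1,RW=1,US=1,PS=0
  L1 @0x1B[17] → 0x1F007  P=1,RW=1,US=1,PS=0
  L2 @0x1F[6] → 0x20007  P=1,RW=1,US=1,PS=0
  ⇒ phys 0x20296  [3 reads]
#3 VA=0x741A001AD (r,kernel):
  L0 @0x11[29] → 0x23007  P=1,RW=1,US=1,PS=0
  L1 @0x23[13] → 0x24007  P=1,RW=1,US=1,PS=0
  L2 @0x24[0] → 0x25007  P=1,RW=1,US=1,PS=0
  ⇒ phys 0x251AD  [3 reads]
#4 VA=0x101C2AD (r,kernel):
  L0 @0x11[0] → 0x26007  P=1,RW=1,US=1,PS=0
  L1 @0x26[8] → 0x27007  P=1,RW=1,US=1,PS=0
  L2 @0x27[28] → 0x28007  P=1,RW=1,US=1,PS=0
  ⇒ phys 0x282AD  [3 reads]

Access #1 PA: 0x1769A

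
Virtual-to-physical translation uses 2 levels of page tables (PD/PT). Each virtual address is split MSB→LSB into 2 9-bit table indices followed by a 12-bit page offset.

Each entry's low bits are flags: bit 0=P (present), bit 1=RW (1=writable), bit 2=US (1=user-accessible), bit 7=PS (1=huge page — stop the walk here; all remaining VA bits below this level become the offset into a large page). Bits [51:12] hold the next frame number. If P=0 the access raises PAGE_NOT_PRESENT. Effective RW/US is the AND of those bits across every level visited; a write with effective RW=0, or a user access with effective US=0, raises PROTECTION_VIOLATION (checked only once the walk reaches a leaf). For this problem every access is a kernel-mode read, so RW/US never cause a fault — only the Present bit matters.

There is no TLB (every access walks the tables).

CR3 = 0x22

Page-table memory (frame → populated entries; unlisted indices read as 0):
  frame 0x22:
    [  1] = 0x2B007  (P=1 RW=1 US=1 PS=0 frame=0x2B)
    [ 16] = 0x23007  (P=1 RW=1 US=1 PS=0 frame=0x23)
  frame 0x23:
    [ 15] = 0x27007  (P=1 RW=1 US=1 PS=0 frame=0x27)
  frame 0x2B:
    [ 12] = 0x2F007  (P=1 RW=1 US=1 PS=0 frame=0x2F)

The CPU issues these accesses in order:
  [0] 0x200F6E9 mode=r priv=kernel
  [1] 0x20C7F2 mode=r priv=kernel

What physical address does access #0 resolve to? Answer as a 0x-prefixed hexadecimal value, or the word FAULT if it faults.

Trace:
#0 VA=0x200F6E9 (r,kernel):
  lvl0: tbl 0x22, slot 16 ⇒ 0x23007 (P1/RW1/US1/PS0)
  lvl1: tbl 0x23, slot 15 ⇒ 0x27007 (P1/RW1/US1/PS0)
  ✓ 0x276E9  — 2 lookups
#1 VA=0x20C7F2 (r,kernel):
  lvl0: tbl 0x22, slot 1 ⇒ 0x2B007 (P1/RW1/US1/PS0)
  lvl1: tbl 0x2B, slot 12 ⇒ 0x2F007 (P1/RW1/US1/PS0)
  ✓ 0x2F7F2  — 2 lookups

Access #0 PA: 0x276E9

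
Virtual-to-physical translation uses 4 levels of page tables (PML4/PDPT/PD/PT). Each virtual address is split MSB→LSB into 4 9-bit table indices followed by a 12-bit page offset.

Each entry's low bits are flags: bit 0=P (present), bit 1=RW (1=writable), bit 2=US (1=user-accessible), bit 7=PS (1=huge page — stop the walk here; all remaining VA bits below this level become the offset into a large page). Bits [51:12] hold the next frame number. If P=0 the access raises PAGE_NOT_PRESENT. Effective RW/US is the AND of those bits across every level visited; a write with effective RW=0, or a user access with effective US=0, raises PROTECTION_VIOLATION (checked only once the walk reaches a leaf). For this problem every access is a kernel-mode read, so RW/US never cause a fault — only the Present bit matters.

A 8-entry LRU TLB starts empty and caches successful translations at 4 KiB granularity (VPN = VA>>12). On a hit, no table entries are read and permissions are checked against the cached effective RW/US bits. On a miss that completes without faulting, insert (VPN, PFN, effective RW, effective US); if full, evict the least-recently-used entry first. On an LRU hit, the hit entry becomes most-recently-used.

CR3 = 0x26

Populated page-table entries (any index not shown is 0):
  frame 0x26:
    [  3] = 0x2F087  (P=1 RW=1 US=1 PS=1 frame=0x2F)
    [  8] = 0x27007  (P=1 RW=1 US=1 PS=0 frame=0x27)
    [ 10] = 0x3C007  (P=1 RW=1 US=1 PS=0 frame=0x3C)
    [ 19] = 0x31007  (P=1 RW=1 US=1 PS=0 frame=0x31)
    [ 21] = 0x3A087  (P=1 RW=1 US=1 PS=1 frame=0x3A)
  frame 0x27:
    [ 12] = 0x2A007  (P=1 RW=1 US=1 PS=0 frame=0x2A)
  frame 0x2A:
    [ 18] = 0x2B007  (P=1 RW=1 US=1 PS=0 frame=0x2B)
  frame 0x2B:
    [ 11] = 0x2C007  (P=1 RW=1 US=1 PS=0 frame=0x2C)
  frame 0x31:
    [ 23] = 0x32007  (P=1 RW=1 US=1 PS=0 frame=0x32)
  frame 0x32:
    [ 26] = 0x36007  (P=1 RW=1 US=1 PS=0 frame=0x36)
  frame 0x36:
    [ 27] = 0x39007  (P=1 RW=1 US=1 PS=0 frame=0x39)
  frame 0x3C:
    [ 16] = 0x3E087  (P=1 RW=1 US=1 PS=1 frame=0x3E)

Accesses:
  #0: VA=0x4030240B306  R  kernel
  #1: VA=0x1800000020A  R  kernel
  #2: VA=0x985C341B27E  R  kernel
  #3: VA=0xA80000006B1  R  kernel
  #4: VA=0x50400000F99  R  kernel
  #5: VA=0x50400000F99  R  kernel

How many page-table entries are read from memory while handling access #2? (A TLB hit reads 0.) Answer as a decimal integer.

Trace:
#0 VA=0x4030240B306 (r,kernel):
  L0 @0x26[8] → 0x27007  P=1,RW=1,US=1,PS=0
  L1 @0x27[12] → 0x2A007  P=1,RW=1,US=1,PS=0
  L2 @0x2A[18] → 0x2B007  P=1,RW=1,US=1,PS=0
  L3 @0x2B[11] → 0x2C007  P=1,RW=1,US=1,PS=0
  ⇒ phys 0x2C306  [4 reads]
#1 VA=0x1800000020A (r,kernel):
  L0 @0x26[3] → 0x2F087  P=1,RW=1,US=1,PS=1
  ⇒ phys 0x2F20A (huge @L0)  [1 reads]
#2 VA=0x985C341B27E (r,kernel):
  L0 @0x26[19] → 0x31007  P=1,RW=1,US=1,PS=0
  L1 @0x31[23] → 0x32007  P=1,RW=1,US=1,PS=0
  L2 @0x32[26] → 0x36007  P=1,RW=1,US=1,PS=0
  L3 @0x36[27] → 0x39007  P=1,RW=1,US=1,PS=0
  ⇒ phys 0x3927E  [4 reads]
#3 VA=0xA80000006B1 (r,kernel):
  L0 @0x26[21] → 0x3A087  P=1,RW=1,US=1,PS=1
  ⇒ phys 0x3A6B1 (huge @L0)  [1 reads]
#4 VA=0x50400000F99 (r,kernel):
  L0 @0x26[10] → 0x3C007  P=1,RW=1,US=1,PS=0
  L1 @0x3C[16] → 0x3E087  P=1,RW=1,US=1,PS=1
  ⇒ phys 0x3EF99 (huge @L1)  [2 reads]
#5 VA=0x50400000F99 (r,kernel):
  TLB hit vpn=0x50400000 → PA=0x3EF99

Entries read for #2: 4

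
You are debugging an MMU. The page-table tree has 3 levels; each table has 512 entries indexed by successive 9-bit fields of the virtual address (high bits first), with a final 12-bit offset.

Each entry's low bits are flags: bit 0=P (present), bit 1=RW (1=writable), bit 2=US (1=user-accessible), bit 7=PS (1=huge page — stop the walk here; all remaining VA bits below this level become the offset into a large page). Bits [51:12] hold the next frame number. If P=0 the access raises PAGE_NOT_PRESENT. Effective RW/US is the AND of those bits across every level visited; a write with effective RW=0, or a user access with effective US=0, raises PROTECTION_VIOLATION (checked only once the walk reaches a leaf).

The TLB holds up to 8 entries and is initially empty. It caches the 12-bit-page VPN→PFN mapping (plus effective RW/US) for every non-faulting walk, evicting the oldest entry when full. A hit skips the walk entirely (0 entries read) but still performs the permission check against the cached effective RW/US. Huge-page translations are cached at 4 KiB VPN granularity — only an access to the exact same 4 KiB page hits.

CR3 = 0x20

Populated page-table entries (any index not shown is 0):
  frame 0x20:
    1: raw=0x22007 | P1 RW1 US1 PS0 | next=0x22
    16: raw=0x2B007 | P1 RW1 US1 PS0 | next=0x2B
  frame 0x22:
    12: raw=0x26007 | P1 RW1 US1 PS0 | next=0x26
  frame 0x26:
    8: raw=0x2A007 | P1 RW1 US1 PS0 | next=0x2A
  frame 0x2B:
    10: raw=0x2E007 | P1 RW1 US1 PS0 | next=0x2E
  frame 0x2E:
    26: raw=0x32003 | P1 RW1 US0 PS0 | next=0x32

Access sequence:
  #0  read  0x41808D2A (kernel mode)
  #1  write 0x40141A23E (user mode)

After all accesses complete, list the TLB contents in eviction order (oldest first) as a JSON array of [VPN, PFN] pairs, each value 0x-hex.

Per-access translation:
#0 VA=0x41808D2A (r,kernel):
  L0 @0x20[1] → 0x22007  P=1,RW=1,US=1,PS=0
  L1 @0x22[12] → 0x26007  P=1,RW=1,US=1,PS=0
  L2 @0x26[8] → 0x2A007  P=1,RW=1,US=1,PS=0
  ✓ 0x2AD2A  — 3 lookups
#1 VA=0x40141A23E (w,user):
  L0 @0x20[16] → 0x2B007  P=1,RW=1,US=1,PS=0
  L1 @0x2B[10] → 0x2E007  P=1,RW=1,US=1,PS=0
  L2 @0x2E[26] → 0x32003  P=1,RW=1,US=0,PS=0
  → PROTECTION_VIOLATION  (3 entries read)

TLB: [["0x41808", "0x2A"]]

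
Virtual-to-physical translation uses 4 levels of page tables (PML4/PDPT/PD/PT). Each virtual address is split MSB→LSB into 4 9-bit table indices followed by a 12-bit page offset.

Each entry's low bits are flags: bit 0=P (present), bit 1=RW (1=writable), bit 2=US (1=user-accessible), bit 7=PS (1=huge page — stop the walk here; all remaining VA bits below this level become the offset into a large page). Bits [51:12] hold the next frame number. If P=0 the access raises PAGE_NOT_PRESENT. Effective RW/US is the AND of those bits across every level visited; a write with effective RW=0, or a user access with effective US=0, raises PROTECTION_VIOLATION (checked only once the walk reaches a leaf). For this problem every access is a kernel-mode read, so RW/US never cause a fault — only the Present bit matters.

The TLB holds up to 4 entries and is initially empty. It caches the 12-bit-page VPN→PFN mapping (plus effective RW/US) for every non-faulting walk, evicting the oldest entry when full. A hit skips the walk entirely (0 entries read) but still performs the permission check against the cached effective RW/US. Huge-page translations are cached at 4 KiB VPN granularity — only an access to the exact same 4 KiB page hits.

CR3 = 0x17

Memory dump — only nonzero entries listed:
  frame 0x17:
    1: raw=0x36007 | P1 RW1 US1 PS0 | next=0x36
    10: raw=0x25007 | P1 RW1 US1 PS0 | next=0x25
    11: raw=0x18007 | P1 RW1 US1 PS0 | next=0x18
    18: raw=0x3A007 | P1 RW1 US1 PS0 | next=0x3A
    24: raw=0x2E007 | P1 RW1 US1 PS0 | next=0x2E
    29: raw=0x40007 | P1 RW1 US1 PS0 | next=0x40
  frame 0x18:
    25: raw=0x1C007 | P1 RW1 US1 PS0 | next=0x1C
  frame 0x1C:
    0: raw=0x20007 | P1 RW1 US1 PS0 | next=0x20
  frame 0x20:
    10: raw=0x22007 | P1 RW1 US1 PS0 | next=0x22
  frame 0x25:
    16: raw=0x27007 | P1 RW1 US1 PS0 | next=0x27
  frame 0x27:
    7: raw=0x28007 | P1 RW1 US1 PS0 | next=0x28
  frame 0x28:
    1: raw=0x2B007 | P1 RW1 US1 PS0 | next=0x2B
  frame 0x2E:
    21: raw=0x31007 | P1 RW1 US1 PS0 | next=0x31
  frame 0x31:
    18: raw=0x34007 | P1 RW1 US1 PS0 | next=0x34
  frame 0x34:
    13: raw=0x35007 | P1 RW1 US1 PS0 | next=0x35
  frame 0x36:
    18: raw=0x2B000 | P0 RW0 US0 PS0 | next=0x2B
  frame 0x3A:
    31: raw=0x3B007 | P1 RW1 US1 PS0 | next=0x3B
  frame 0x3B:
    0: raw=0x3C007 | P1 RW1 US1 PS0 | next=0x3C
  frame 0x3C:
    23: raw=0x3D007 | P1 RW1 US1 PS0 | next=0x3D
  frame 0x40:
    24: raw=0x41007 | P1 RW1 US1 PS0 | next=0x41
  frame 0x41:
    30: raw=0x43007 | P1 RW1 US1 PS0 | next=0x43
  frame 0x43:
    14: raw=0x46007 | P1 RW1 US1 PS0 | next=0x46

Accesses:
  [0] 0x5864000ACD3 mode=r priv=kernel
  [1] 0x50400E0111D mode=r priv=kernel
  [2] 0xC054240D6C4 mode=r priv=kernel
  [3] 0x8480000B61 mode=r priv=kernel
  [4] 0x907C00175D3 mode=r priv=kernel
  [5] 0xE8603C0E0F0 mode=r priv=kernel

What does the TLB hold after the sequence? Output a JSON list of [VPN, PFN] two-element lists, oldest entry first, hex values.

Trace:
#0 VA=0x5864000ACD3 (r,kernel):
  L0: frame=0x17 idx=11 entry=0x18007 [P=1 RW=1 US=1 PS=0]
  L1: frame=0x18 idx=25 entry=0x1C007 [P=1 RW=1 US=1 PS=0]
  L2: frame=0x1C idx=0 entry=0x20007 [P=1 RW=1 US=1 PS=0]
  L3: frame=0x20 idx=10 entry=0x22007 [P=1 RW=1 US=1 PS=0]
  ✓ 0x22CD3  — 4 lookups
#1 VA=0x50400E0111D (r,kernel):
  L0: frame=0x17 idx=10 entry=0x25007 [P=1 RW=1 US=1 PS=0]
  L1: frame=0x25 idx=16 entry=0x27007 [P=1 RW=1 US=1 PS=0]
  L2: frame=0x27 idx=7 entry=0x28007 [P=1 RW=1 US=1 PS=0]
  L3: frame=0x28 idx=1 entry=0x2B007 [P=1 RW=1 US=1 PS=0]
  ✓ 0x2B11D  — 4 lookups
#2 VA=0xC054240D6C4 (r,kernel):
  L0: frame=0x17 idx=24 entry=0x2E007 [P=1 RW=1 US=1 PS=0]
  L1: frame=0x2E idx=21 entry=0x31007 [P=1 RW=1 US=1 PS=0]
  L2: frame=0x31 idx=18 entry=0x34007 [P=1 RW=1 US=1 PS=0]
  L3: frame=0x34 idx=13 entry=0x35007 [P=1 RW=1 US=1 PS=0]
  ✓ 0x356C4  — 4 lookups
#3 VA=0x8480000B61 (r,kernel):
  L0: frame=0x17 idx=1 entry=0x36007 [P=1 RW=1 US=1 PS=0]
  L1: frame=0x36 idx=18 entry=0x2B000 [P=0 RW=0 US=0 PS=0]
  ⇒ fault: PAGE_NOT_PRESENT  — 2 lookups
#4 VA=0x907C00175D3 (r,kernel):
  L0: frame=0x17 idx=18 entry=0x3A007 [P=1 RW=1 US=1 PS=0]
  L1: frame=0x3A idx=31 entry=0x3B007 [P=1 RW=1 US=1 PS=0]
  L2: frame=0x3B idx=0 entry=0x3C007 [P=1 RW=1 US=1 PS=0]
  L3: frame=0x3C idx=23 entry=0x3D007 [P=1 RW=1 US=1 PS=0]
  ✓ 0x3D5D3  — 4 lookups
#5 VA=0xE8603C0E0F0 (r,kernel):
  L0: frame=0x17 idx=29 entry=0x40007 [P=1 RW=1 US=1 PS=0]
  L1: frame=0x40 idx=24 entry=0x41007 [P=1 RW=1 US=1 PS=0]
  L2: frame=0x41 idx=30 entry=0x43007 [P=1 RW=1 US=1 PS=0]
  L3: frame=0x43 idx=14 entry=0x46007 [P=1 RW=1 US=1 PS=0]
  ✓ 0x460F0  — 4 lookups

TLB: [["0x50400E01", "0x2B"], ["0xC054240D", "0x35"], ["0x907C0017", "0x3D"], ["0xE8603C0E", "0x46"]]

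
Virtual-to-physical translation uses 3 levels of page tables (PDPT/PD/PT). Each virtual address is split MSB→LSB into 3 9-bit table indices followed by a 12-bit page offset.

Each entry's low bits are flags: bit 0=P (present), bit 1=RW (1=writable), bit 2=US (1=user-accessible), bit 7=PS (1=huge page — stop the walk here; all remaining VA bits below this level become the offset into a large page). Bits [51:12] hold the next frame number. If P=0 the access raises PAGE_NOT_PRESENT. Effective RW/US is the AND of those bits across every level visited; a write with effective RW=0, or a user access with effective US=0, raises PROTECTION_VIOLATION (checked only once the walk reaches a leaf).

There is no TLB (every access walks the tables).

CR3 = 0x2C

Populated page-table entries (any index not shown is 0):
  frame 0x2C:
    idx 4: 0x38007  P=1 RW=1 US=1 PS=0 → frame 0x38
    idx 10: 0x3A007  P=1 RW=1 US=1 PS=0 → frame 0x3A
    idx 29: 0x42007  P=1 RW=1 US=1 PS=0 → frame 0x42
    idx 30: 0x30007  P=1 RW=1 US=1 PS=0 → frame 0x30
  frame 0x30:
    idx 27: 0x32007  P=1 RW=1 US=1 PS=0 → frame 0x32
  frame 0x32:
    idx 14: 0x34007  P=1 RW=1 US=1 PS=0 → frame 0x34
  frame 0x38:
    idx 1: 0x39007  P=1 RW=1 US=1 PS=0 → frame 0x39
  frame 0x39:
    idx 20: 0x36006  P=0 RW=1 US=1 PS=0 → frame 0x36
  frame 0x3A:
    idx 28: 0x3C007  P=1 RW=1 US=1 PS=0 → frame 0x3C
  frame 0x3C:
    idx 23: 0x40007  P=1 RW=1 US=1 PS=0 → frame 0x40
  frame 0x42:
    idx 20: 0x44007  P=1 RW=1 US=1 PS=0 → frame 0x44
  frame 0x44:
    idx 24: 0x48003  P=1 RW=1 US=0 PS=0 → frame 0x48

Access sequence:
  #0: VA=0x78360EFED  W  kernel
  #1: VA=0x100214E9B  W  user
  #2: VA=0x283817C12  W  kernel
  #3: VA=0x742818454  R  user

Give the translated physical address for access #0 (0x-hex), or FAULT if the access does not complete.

Per-access translation:
#0 VA=0x78360EFED (w,kernel):
  L0 @0x2C[30] → 0x30007  P=1,RW=1,US=1,PS=0
  L1 @0x30[27] → 0x32007  P=1,RW=1,US=1,PS=0
  L2 @0x32[14] → 0x34007  P=1,RW=1,US=1,PS=0
  ✓ 0x34FED  — 3 lookups
#1 VA=0x100214E9B (w,user):
  L0 @0x2C[4] → 0x38007  P=1,RW=1,US=1,PS=0
  L1 @0x38[1] → 0x39007  P=1,RW=1,US=1,PS=0
  L2 @0x39[20] → 0x36006  P=0,RW=1,US=1,PS=0
  → PAGE_NOT_PRESENT  (3 entries read)
#2 VA=0x283817C12 (w,kernel):
  L0 @0x2C[10] → 0x3A007  P=1,RW=1,US=1,PS=0
  L1 @0x3A[28] → 0x3C007  P=1,RW=1,US=1,PS=0
  L2 @0x3C[23] → 0x40007  P=1,RW=1,US=1,PS=0
  ✓ 0x40C12  — 3 lookups
#3 VA=0x742818454 (r,user):
  L0 @0x2C[29] → 0x42007  P=1,RW=1,US=1,PS=0
  L1 @0x42[20] → 0x44007  P=1,RW=1,US=1,PS=0
  L2 @0x44[24] → 0x48003  P=1,RW=1,US=0,PS=0
  → PROTECTION_VIOLATION  (3 entries read)

Access #0 PA: 0x34FED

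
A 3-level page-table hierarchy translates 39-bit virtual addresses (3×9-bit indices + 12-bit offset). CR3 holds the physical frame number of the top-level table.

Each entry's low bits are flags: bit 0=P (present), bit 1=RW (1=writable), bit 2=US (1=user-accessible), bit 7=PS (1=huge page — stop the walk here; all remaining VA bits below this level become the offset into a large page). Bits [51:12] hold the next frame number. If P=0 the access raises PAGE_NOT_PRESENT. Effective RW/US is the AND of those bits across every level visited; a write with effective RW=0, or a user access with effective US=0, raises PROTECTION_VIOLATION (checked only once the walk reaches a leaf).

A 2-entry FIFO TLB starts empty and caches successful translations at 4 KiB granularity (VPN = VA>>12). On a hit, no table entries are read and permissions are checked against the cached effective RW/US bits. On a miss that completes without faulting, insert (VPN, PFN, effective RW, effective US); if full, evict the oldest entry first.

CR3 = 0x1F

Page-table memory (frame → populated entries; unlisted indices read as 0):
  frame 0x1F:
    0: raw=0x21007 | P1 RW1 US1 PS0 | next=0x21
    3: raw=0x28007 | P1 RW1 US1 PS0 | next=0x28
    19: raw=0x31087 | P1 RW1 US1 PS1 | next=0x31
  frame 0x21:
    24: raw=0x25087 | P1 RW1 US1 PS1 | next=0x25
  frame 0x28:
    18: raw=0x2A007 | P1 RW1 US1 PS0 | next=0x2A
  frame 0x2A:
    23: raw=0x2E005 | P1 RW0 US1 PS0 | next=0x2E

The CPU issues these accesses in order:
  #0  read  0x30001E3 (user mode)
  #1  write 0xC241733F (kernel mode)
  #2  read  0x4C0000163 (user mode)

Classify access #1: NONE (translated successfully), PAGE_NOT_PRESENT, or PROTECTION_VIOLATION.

Trace:
#0 VA=0x30001E3 (r,user):
  L0 @0x1F[0] → 0x21007  P=1,RW=1,US=1,PS=0
  L1 @0x21[24] → 0x25087  P=1,RW=1,US=1,PS=1
  → PA=0x251E3 (huge @L1)  (2 entries read)
#1 VA=0xC241733F (w,kernel):
  L0 @0x1F[3] → 0x28007  P=1,RW=1,US=1,PS=0
  L1 @0x28[18] → 0x2A007  P=1,RW=1,US=1,PS=0
  L2 @0x2A[23] → 0x2E005  P=1,RW=0,US=1,PS=0
  ⇒ fault: PROTECTION_VIOLATION  — 3 lookups
#2 VA=0x4C0000163 (r,user):
  L0 @0x1F[19] → 0x31087  P=1,RW=1,US=1,PS=1
  → PA=0x31163 (huge @L0)  (1 entries read)

Access #1 fault: PROTECTION_VIOLATION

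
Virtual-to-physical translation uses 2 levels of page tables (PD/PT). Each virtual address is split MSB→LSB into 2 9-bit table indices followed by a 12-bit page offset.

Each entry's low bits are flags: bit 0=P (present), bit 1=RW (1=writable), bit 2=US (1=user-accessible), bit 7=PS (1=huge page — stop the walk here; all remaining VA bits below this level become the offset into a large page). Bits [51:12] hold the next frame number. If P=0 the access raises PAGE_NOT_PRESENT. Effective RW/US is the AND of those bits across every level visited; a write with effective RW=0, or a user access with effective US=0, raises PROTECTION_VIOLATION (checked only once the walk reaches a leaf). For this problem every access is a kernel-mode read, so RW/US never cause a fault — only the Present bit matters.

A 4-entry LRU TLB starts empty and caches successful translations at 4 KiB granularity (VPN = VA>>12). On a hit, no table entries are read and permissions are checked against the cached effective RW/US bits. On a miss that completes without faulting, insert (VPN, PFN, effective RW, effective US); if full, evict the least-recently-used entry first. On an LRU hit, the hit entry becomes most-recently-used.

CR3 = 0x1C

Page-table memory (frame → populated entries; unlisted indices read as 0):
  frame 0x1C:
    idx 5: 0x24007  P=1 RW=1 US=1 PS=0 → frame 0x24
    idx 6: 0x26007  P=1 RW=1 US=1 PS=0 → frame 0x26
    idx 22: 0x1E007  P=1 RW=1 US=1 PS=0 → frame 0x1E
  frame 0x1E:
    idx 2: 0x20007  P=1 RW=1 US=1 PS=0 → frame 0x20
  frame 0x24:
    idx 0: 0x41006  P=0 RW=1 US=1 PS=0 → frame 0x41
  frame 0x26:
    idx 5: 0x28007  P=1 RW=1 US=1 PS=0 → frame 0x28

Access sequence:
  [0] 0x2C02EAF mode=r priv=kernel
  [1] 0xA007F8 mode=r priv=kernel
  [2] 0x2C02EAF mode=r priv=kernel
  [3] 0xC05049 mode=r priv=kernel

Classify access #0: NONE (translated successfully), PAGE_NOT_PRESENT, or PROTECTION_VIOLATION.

Trace:
#0 VA=0x2C02EAF (r,kernel):
  [0] read 0x1C idx=22: raw=0x1E007 flags P=1 W=1 U=1 S=0
  [1] read 0x1E idx=2: raw=0x20007 flags P=1 W=1 U=1 S=0
  → PA=0x20EAF  (2 entries read)
#1 VA=0xA007F8 (r,kernel):
  [0] read 0x1C idx=5: raw=0x24007 flags P=1 W=1 U=1 S=0
  [1] read 0x24 idx=0: raw=0x41006 flags P=0 W=1 U=1 S=0
  → PAGE_NOT_PRESENT  (2 entries read)
#2 VA=0x2C02EAF (r,kernel):
  TLB hit vpn=0x2C02 → PA=0x20EAF
#3 VA=0xC05049 (r,kernel):
  [0] read 0x1C idx=6: raw=0x26007 flags P=1 W=1 U=1 S=0
  [1] read 0x26 idx=5: raw=0x28007 flags P=1 W=1 U=1 S=0
  → PA=0x28049  (2 entries read)

Access #0 fault: NONE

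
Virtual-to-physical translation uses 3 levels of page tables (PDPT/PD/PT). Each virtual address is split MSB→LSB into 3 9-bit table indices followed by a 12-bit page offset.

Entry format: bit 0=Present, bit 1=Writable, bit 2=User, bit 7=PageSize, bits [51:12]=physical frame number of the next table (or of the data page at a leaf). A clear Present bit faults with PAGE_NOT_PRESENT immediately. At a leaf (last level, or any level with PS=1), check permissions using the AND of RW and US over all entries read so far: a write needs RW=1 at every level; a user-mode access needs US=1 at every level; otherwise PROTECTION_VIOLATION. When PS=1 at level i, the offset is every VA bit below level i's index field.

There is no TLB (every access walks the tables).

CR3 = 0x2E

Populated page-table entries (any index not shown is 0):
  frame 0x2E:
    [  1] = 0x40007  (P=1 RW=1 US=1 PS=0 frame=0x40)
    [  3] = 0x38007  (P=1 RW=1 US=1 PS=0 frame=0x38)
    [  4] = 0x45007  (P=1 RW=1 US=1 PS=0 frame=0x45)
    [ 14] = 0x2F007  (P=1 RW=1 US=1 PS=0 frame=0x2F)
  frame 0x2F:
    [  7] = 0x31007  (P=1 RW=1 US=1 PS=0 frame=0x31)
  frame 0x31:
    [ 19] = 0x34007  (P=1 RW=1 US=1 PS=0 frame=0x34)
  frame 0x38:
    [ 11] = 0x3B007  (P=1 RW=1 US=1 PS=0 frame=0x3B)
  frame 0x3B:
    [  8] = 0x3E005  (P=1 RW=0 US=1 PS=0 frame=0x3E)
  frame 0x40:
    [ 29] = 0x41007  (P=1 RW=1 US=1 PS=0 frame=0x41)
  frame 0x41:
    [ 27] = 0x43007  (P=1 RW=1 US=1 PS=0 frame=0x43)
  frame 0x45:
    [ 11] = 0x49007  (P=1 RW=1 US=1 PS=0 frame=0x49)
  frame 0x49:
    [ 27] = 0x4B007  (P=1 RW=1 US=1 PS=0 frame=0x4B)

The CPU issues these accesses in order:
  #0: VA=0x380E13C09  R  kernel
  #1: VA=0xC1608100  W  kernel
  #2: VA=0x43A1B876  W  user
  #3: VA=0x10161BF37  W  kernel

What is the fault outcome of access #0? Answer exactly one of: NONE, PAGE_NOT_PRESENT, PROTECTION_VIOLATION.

Walk each access:
#0 VA=0x380E13C09 (r,kernel):
  L0 @0x2E[14] → 0x2F007  P=1,RW=1,US=1,PS=0
  L1 @0x2F[7] → 0x31007  P=1,RW=1,US=1,PS=0
  L2 @0x31[19] → 0x34007  P=1,RW=1,US=1,PS=0
  ⇒ phys 0x34C09  [3 reads]
#1 VA=0xC1608100 (w,kernel):
  L0 @0x2E[3] → 0x38007  P=1,RW=1,US=1,PS=0
  L1 @0x38[11] → 0x3B007  P=1,RW=1,US=1,PS=0
  L2 @0x3B[8] → 0x3E005  P=1,RW=0,US=1,PS=0
  ✗ PROTECTION_VIOLATION  [3 reads]
#2 VA=0x43A1B876 (w,user):
  L0 @0x2E[1] → 0x40007  P=1,RW=1,US=1,PS=0
  L1 @0x40[29] → 0x41007  P=1,RW=1,US=1,PS=0
  L2 @0x41[27] → 0x43007  P=1,RW=1,US=1,PS=0
  ⇒ phys 0x43876  [3 reads]
#3 VA=0x10161BF37 (w,kernel):
  L0 @0x2E[4] → 0x45007  P=1,RW=1,US=1,PS=0
  L1 @0x45[11] → 0x49007  P=1,RW=1,US=1,PS=0
  L2 @0x49[27] → 0x4B007  P=1,RW=1,US=1,PS=0
  ⇒ phys 0x4BF37  [3 reads]

Access #0 fault: NONE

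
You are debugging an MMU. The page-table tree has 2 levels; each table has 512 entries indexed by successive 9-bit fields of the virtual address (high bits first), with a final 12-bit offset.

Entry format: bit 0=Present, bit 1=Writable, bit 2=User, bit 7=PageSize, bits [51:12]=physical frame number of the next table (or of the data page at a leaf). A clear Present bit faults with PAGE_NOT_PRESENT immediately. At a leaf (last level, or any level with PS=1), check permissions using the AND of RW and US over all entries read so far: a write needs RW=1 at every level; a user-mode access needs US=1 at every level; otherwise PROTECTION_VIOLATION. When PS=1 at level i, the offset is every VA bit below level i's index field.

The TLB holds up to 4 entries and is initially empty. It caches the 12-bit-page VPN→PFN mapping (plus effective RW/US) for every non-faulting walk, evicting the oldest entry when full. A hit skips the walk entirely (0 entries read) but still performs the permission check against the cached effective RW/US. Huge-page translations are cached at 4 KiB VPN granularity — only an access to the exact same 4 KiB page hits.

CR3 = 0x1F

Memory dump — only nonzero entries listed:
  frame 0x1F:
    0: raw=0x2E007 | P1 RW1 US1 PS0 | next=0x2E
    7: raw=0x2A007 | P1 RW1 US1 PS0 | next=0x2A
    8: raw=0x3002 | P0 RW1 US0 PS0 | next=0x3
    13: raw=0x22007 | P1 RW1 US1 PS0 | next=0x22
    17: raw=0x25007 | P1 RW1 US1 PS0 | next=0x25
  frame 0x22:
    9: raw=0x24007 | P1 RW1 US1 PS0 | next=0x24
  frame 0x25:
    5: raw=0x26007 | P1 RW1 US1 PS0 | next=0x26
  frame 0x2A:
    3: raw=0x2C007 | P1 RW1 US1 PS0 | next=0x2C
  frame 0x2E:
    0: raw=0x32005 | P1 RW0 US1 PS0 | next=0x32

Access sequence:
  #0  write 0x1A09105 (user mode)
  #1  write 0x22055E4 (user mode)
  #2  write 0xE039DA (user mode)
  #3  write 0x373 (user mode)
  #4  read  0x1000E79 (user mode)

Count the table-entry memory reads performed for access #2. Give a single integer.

Trace:
#0 VA=0x1A09105 (w,user):
  lvl0: tbl 0x1F, slot 13 ⇒ 0x22007 (P1/RW1/US1/PS0)
  lvl1: tbl 0x22, slot 9 ⇒ 0x24007 (P1/RW1/US1/PS0)
  ✓ 0x24105  — 2 lookups
#1 VA=0x22055E4 (w,user):
  lvl0: tbl 0x1F, slot 17 ⇒ 0x25007 (P1/RW1/US1/PS0)
  lvl1: tbl 0x25, slot 5 ⇒ 0x26007 (P1/RW1/US1/PS0)
  ✓ 0x265E4  — 2 lookups
#2 VA=0xE039DA (w,user):
  lvl0: tbl 0x1F, slot 7 ⇒ 0x2A007 (P1/RW1/US1/PS0)
  lvl1: tbl 0x2A, slot 3 ⇒ 0x2C007 (P1/RW1/US1/PS0)
  ✓ 0x2C9DA  — 2 lookups
#3 VA=0x373 (w,user):
  lvl0: tbl 0x1F, slot 0 ⇒ 0x2E007 (P1/RW1/US1/PS0)
  lvl1: tbl 0x2E, slot 0 ⇒ 0x32005 (P1/RW0/US1/PS0)
  ✗ PROTECTION_VIOLATION  [2 reads]
#4 VA=0x1000E79 (r,user):
  lvl0: tbl 0x1F, slot 8 ⇒ 0x3002 (P0/RW1/US0/PS0)
  ✗ PAGE_NOT_PRESENT  [1 reads]

Entries read for #2: 2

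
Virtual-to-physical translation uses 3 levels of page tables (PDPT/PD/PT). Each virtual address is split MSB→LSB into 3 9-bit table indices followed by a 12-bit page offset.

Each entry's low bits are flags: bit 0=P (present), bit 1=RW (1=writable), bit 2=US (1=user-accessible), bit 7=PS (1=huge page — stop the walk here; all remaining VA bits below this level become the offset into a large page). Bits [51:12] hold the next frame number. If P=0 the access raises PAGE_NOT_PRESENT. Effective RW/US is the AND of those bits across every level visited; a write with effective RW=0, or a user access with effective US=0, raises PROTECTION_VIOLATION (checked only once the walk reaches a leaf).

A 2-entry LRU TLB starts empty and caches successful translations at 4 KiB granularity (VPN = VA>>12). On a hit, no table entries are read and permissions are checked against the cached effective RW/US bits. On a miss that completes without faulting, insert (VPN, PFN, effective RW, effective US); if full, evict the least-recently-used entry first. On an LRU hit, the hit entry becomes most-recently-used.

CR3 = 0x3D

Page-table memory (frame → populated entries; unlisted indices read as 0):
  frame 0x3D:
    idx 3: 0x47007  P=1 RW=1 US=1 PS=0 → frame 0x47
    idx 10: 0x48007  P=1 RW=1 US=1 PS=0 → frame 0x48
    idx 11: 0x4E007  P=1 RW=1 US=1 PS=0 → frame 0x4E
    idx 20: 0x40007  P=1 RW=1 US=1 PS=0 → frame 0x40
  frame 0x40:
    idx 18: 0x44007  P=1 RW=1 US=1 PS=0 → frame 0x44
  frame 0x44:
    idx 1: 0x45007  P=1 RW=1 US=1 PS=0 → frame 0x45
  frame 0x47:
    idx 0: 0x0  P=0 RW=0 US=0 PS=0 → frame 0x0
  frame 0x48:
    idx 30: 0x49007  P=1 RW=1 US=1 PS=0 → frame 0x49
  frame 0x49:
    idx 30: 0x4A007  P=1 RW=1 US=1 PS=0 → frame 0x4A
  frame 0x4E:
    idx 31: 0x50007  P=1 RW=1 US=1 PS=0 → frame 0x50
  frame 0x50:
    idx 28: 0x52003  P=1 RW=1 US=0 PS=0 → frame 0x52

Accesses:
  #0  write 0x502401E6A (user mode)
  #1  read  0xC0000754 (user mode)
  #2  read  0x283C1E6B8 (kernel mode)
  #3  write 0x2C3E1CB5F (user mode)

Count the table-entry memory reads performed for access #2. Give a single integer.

Trace:
#0 VA=0x502401E6A (w,user):
  L0: frame=0x3D idx=20 entry=0x40007 [P=1 RW=1 US=1 PS=0]
  L1: frame=0x40 idx=18 entry=0x44007 [P=1 RW=1 US=1 PS=0]
  L2: frame=0x44 idx=1 entry=0x45007 [P=1 RW=1 US=1 PS=0]
  ✓ 0x45E6A  — 3 lookups
#1 VA=0xC0000754 (r,user):
  L0: frame=0x3D idx=3 entry=0x47007 [P=1 RW=1 US=1 PS=0]
  L1: frame=0x47 idx=0 entry=0x0 [P=0 RW=0 US=0 PS=0]
  ⇒ fault: PAGE_NOT_PRESENT  — 2 lookups
#2 VA=0x283C1E6B8 (r,kernel):
  L0: frame=0x3D idx=10 entry=0x48007 [P=1 RW=1 US=1 PS=0]
  L1: frame=0x48 idx=30 entry=0x49007 [P=1 RW=1 US=1 PS=0]
  L2: frame=0x49 idx=30 entry=0x4A007 [P=1 RW=1 US=1 PS=0]
  ✓ 0x4A6B8  — 3 lookups
#3 VA=0x2C3E1CB5F (w,user):
  L0: frame=0x3D idx=11 entry=0x4E007 [P=1 RW=1 US=1 PS=0]
  L1: frame=0x4E idx=31 entry=0x50007 [P=1 RW=1 US=1 PS=0]
  L2: frame=0x50 idx=28 entry=0x52003 [P=1 RW=1 US=0 PS=0]
  ⇒ fault: PROTECTION_VIOLATION  — 3 lookups

Entries read for #2: 3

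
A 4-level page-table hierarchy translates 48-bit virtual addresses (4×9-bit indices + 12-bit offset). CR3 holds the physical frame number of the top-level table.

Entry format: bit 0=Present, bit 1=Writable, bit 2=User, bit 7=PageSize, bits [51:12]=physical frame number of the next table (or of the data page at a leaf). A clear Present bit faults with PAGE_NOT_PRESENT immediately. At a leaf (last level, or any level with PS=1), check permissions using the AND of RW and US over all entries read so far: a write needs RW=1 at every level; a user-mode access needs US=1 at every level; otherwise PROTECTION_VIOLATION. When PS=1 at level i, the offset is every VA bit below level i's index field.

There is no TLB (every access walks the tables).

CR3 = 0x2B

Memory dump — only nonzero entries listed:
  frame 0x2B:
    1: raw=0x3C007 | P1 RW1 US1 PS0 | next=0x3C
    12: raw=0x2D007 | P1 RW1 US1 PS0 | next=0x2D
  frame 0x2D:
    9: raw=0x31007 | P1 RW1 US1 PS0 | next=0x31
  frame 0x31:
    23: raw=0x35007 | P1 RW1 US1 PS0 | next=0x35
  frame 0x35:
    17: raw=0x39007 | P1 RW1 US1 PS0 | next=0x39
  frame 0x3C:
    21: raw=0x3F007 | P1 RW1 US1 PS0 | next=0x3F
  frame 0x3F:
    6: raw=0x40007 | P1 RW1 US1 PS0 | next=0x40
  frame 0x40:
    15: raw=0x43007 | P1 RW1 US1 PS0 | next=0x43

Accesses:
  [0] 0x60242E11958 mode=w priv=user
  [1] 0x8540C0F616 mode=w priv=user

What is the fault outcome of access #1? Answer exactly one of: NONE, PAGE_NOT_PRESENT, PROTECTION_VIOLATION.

Trace:
#0 VA=0x60242E11958 (w,user):
  [0] read 0x2B idx=12: raw=0x2D007 flags P=1 W=1 U=1 S=0
  [1] read 0x2D idx=9: raw=0x31007 flags P=1 W=1 U=1 S=0
  [2] read 0x31 idx=23: raw=0x35007 flags P=1 W=1 U=1 S=0
  [3] read 0x35 idx=17: raw=0x39007 flags P=1 W=1 U=1 S=0
  → PA=0x39958  (4 entries read)
#1 VA=0x8540C0F616 (w,user):
  [0] read 0x2B idx=1: raw=0x3C007 flags P=1 W=1 U=1 S=0
  [1] read 0x3C idx=21: raw=0x3F007 flags P=1 W=1 U=1 S=0
  [2] read 0x3F idx=6: raw=0x40007 flags P=1 W=1 U=1 S=0
  [3] read 0x40 idx=15: raw=0x43007 flags P=1 W=1 U=1 S=0
  → PA=0x43616  (4 entries read)

Access #1 fault: NONE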